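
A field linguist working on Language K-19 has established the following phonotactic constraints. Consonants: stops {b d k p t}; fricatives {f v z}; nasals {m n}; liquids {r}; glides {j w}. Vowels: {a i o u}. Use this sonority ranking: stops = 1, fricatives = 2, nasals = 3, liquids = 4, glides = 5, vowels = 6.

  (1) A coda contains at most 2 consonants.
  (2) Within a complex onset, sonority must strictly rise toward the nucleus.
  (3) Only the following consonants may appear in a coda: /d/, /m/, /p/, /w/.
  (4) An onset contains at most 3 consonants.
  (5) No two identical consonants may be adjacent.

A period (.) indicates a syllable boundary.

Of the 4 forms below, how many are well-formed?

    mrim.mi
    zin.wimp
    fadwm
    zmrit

mrim.mi — violates constraint 5: adjacent identical consonants /mm/ → ill-formed
zin.wimp — violates constraint 3: syllable 1 coda contains /n/, which is not a licensed coda consonant → ill-formed
fadwm — violates constraint 1: syllable 1 coda /dwm/ has 3 consonants (> 2) → ill-formed
zmrit — violates constraint 3: syllable 1 coda contains /t/, which is not a licensed coda consonant → ill-formed
No form is well-formed → 0.

0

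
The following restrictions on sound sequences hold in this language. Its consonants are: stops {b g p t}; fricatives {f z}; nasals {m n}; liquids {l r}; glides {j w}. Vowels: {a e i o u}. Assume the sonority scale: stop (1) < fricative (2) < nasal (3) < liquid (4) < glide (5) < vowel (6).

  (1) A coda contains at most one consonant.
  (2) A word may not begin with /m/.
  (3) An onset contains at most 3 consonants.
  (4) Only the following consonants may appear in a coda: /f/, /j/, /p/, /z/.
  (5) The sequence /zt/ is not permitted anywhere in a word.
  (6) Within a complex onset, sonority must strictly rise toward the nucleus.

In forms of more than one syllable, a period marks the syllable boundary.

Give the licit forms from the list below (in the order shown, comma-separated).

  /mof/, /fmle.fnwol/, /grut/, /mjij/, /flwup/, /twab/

/mof/ — violates constraint 2: word begins with /m/ → illicit
/fmle.fnwol/ — violates constraint 4: syllable 2 coda contains /l/, which is not a licensed coda consonant → illicit
/grut/ — violates constraint 4: syllable 1 coda contains /t/, which is not a licensed coda consonant → illicit
/mjij/ — violates constraint 2: word begins with /m/ → illicit
/flwup/ — σ1 onset /flw/ (2→4→5 rises), coda /p/ ok → licit
/twab/ — violates constraint 4: syllable 1 coda contains /b/, which is not a licensed coda consonant → illicit

/flwup/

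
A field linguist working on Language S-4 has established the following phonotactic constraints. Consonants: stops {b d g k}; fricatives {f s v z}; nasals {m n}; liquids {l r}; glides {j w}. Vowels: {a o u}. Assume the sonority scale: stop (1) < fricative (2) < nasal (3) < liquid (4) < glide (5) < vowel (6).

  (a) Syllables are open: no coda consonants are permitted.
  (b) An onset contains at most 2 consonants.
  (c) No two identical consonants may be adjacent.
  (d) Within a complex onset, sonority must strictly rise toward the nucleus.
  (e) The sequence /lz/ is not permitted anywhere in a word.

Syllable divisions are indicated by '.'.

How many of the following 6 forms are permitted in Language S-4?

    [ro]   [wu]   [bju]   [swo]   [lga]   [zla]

5

[ro] — σ1 onset /r/, coda /∅/ ok → permitted
[wu] — σ1 onset /w/, coda /∅/ ok → permitted
[bju] — σ1 onset /bj/ (1→5 rises), coda /∅/ ok → permitted
[swo] — σ1 onset /sw/ (2→5 rises), coda /∅/ ok → permitted
[lga] — violates constraint (d): syllable 1 onset /lg/: /l/ (liquid, 4) → /g/ (stop, 1) does not rise → not permitted
[zla] — σ1 onset /zl/ (2→4 rises), coda /∅/ ok → permitted
Permitted: [ro], [wu], [bju], [swo], [zla] → 5.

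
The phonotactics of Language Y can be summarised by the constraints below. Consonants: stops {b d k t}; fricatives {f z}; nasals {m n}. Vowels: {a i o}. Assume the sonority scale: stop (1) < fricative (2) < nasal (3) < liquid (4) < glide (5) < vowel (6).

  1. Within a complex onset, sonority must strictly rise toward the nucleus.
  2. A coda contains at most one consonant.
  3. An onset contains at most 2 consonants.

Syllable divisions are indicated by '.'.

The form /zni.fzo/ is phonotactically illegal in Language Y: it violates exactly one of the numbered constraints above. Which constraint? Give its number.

1

/zni.fzo/: syllable 2 onset /fz/: /f/ (fricative, 2) → /z/ (fricative, 2) does not rise.
This is a violation of constraint 1: "Within a complex onset, sonority must strictly rise toward the nucleus."
The remaining constraints (2, 3) are satisfied.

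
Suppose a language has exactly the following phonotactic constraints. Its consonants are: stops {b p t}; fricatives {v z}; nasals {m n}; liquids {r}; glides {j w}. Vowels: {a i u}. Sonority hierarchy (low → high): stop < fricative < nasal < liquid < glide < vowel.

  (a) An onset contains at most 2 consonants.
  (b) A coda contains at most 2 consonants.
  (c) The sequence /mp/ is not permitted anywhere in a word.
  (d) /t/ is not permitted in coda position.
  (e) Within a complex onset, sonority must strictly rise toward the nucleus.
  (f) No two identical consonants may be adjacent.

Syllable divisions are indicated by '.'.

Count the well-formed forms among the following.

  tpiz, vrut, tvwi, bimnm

tpiz — violates constraint (e): syllable 1 onset /tp/: /t/ (stop, 1) → /p/ (stop, 1) does not rise → ill-formed
vrut — violates constraint (d): syllable 1 coda contains /t/ → ill-formed
tvwi — violates constraint (a): syllable 1 onset /tvw/ has 3 consonants (> 2) → ill-formed
bimnm — violates constraint (b): syllable 1 coda /mnm/ has 3 consonants (> 2) → ill-formed
No form is well-formed → 0.

0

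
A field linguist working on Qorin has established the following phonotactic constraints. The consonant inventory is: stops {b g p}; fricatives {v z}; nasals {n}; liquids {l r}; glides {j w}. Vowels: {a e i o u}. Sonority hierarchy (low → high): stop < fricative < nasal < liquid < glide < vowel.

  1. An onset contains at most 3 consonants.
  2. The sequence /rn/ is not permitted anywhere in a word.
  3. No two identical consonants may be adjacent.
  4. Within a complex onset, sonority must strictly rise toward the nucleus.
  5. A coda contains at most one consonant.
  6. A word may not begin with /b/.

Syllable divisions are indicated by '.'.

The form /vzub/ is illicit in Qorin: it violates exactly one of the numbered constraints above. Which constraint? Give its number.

/vzub/: syllable 1 onset /vz/: /v/ (fricative, 2) → /z/ (fricative, 2) does not rise.
This is a violation of constraint 4: "Within a complex onset, sonority must strictly rise toward the nucleus."
The remaining constraints (1, 2, 3, 5, 6) are satisfied.

4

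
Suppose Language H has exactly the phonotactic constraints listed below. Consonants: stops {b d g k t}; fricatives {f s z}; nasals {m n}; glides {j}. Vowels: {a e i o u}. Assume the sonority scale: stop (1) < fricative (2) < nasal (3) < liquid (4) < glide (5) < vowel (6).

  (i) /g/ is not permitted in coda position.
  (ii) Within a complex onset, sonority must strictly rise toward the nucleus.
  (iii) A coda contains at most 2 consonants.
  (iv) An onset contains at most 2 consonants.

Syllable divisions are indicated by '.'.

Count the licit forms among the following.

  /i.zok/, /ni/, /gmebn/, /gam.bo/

/i.zok/ — σ1 onset /∅/, coda /∅/ ok; σ2 onset /z/, coda /k/ ok → licit
/ni/ — σ1 onset /n/, coda /∅/ ok → licit
/gmebn/ — σ1 onset /gm/ (1→3 rises), coda /bn/ (2C) ok → licit
/gam.bo/ — σ1 onset /g/, coda /m/ ok; σ2 onset /b/, coda /∅/ ok → licit
Licit: /i.zok/, /ni/, /gmebn/, /gam.bo/ → 4.

4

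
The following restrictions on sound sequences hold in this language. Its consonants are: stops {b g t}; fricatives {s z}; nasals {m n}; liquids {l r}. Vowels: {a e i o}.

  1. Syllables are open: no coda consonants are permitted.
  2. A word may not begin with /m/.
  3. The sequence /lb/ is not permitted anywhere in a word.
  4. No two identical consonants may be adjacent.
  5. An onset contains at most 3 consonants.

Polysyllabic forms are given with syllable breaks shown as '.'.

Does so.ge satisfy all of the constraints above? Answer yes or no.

so.ge — σ1 onset /s/, coda /∅/ ok; σ2 onset /g/, coda /∅/ ok → well-formed

yes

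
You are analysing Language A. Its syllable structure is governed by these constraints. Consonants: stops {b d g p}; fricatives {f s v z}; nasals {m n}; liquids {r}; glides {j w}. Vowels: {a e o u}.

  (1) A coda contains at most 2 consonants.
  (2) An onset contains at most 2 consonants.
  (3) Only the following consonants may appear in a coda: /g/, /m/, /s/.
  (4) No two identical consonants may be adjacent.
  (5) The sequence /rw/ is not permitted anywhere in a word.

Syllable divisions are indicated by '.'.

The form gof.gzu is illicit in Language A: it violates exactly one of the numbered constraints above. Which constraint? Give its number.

gof.gzu: syllable 1 coda contains /f/, which is not a licensed coda consonant.
This is a violation of constraint 3: "Only the following consonants may appear in a coda: /g/, /m/, /s/."
The remaining constraints (1, 2, 4, 5) are satisfied.

3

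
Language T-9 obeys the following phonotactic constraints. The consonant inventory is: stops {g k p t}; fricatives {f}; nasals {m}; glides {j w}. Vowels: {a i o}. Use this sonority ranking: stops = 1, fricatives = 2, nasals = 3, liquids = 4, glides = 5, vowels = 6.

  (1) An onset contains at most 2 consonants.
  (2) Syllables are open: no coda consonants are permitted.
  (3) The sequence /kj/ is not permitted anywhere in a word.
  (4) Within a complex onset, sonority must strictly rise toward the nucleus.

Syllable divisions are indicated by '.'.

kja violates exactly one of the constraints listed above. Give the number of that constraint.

3

kja: contains banned sequence /kj/.
This is a violation of constraint 3: "The sequence /kj/ is not permitted anywhere in a word."
The remaining constraints (1, 2, 4) are satisfied.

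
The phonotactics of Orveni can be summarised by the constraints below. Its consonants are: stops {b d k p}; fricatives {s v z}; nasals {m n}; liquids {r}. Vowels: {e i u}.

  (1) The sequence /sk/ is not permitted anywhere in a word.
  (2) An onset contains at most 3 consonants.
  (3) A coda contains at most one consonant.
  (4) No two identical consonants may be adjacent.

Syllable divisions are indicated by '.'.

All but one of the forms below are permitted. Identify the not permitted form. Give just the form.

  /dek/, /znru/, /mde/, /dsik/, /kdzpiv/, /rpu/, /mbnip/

/dek/ — σ1 onset /d/, coda /k/ ok → permitted
/znru/ — σ1 onset /znr/ (3C), coda /∅/ ok → permitted
/mde/ — σ1 onset /md/ (2C), coda /∅/ ok → permitted
/dsik/ — σ1 onset /ds/ (2C), coda /k/ ok → permitted
/kdzpiv/ — violates constraint 2: syllable 1 onset /kdzp/ has 4 consonants (> 3) → not permitted
/rpu/ — σ1 onset /rp/ (2C), coda /∅/ ok → permitted
/mbnip/ — σ1 onset /mbn/ (3C), coda /p/ ok → permitted

/kdzpiv/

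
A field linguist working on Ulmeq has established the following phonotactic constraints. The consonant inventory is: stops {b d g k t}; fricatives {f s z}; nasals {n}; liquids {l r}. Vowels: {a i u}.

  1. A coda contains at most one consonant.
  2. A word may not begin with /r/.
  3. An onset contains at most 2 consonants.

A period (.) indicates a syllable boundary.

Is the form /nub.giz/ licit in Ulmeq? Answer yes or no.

/nub.giz/ — σ1 onset /n/, coda /b/ ok; σ2 onset /g/, coda /z/ ok → licit

yes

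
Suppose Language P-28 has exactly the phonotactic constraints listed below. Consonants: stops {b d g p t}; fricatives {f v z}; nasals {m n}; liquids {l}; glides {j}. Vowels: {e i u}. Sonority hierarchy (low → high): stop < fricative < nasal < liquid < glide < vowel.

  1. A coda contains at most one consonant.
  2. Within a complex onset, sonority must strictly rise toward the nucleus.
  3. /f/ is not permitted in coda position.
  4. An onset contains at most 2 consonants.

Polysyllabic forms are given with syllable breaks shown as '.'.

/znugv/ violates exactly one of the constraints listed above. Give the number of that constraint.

/znugv/: syllable 1 coda /gv/ has 2 consonants (> 1).
This is a violation of constraint 1: "A coda contains at most one consonant."
The remaining constraints (2, 3, 4) are satisfied.

1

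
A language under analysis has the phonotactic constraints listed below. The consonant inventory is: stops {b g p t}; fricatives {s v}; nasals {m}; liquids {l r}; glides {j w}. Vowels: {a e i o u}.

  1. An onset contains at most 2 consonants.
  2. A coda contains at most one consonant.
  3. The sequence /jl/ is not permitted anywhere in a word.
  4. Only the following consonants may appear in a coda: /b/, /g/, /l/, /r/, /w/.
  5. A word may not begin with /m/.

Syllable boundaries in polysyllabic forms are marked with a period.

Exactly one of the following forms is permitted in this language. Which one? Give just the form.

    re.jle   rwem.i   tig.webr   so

re.jle — violates constraint 3: contains banned sequence /jl/ → not permitted
rwem.i — violates constraint 4: syllable 1 coda contains /m/, which is not a licensed coda consonant → not permitted
tig.webr — violates constraint 2: syllable 2 coda /br/ has 2 consonants (> 1) → not permitted
so — σ1 onset /s/, coda /∅/ ok → permitted

so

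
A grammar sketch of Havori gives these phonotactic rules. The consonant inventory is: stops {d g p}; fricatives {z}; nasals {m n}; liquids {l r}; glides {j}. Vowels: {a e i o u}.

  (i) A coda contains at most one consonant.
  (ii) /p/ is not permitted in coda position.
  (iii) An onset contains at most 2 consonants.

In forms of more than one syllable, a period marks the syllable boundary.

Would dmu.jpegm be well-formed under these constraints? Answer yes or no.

dmu.jpegm — violates constraint (i): syllable 2 coda /gm/ has 2 consonants (> 1) → ill-formed

no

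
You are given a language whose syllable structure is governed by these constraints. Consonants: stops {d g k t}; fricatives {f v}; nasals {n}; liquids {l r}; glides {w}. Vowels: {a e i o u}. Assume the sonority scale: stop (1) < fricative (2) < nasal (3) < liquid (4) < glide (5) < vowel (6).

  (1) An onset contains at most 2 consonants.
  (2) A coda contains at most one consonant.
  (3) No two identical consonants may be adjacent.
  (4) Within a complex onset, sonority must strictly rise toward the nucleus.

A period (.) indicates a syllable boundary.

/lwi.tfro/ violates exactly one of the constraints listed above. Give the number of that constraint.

1

/lwi.tfro/: syllable 2 onset /tfr/ has 3 consonants (> 2).
This is a violation of constraint 1: "An onset contains at most 2 consonants."
The remaining constraints (2, 3, 4) are satisfied.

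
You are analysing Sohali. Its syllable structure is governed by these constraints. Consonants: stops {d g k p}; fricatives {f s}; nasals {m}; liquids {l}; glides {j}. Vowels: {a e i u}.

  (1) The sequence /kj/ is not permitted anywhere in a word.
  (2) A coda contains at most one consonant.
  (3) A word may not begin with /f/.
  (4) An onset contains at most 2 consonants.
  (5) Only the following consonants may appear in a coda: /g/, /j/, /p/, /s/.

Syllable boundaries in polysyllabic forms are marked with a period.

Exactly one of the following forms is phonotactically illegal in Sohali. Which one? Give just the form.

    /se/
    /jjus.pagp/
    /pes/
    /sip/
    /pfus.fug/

/se/ — σ1 onset /s/, coda /∅/ ok → phonotactically legal
/jjus.pagp/ — violates constraint 2: syllable 2 coda /gp/ has 2 consonants (> 1) → phonotactically illegal
/pes/ — σ1 onset /p/, coda /s/ ok → phonotactically legal
/sip/ — σ1 onset /s/, coda /p/ ok → phonotactically legal
/pfus.fug/ — σ1 onset /pf/ (2C), coda /s/ ok; σ2 onset /f/, coda /g/ ok → phonotactically legal

/jjus.pagp/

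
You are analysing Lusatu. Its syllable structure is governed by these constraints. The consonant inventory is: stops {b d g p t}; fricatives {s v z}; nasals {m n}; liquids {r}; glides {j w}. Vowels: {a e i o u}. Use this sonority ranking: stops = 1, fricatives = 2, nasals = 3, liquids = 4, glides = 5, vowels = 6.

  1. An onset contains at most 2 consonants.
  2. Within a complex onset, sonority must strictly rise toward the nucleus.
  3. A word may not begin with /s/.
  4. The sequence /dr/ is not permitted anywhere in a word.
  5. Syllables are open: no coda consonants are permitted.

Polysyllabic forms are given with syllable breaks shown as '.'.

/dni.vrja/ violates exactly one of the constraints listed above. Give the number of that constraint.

1

/dni.vrja/: syllable 2 onset /vrj/ has 3 consonants (> 2).
This is a violation of constraint 1: "An onset contains at most 2 consonants."
The remaining constraints (2, 3, 4, 5) are satisfied.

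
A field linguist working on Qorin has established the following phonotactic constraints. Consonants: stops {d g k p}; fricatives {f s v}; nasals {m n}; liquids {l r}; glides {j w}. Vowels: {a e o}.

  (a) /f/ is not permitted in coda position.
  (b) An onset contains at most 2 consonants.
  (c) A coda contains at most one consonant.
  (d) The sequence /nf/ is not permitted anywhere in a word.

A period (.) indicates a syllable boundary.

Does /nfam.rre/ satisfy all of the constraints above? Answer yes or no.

no

/nfam.rre/ — violates constraint (d): contains banned sequence /nf/ → ill-formed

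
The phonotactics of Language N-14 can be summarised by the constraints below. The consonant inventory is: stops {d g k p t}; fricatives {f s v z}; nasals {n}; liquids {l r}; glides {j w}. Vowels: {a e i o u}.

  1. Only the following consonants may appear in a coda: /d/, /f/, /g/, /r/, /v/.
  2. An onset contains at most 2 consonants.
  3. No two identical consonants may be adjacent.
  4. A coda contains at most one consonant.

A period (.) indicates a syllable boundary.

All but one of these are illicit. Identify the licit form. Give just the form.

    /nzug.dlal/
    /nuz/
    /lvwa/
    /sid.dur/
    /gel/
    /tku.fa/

/tku.fa/

/nzug.dlal/ — violates constraint 1: syllable 2 coda contains /l/, which is not a licensed coda consonant → illicit
/nuz/ — violates constraint 1: syllable 1 coda contains /z/, which is not a licensed coda consonant → illicit
/lvwa/ — violates constraint 2: syllable 1 onset /lvw/ has 3 consonants (> 2) → illicit
/sid.dur/ — violates constraint 3: adjacent identical consonants /dd/ → illicit
/gel/ — violates constraint 1: syllable 1 coda contains /l/, which is not a licensed coda consonant → illicit
/tku.fa/ — σ1 onset /tk/ (2C), coda /∅/ ok; σ2 onset /f/, coda /∅/ ok → licit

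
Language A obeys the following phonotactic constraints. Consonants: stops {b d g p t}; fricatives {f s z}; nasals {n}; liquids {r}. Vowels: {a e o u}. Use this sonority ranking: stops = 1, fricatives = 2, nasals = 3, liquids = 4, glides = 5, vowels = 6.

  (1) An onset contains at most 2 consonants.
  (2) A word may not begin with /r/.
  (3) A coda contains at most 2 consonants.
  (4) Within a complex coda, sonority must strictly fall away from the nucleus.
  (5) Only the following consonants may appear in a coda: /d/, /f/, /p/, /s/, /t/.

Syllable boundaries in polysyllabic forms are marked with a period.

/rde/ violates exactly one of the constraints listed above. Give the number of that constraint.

/rde/: word begins with /r/.
This is a violation of constraint 2: "A word may not begin with /r/."
The remaining constraints (1, 3, 4, 5) are satisfied.

2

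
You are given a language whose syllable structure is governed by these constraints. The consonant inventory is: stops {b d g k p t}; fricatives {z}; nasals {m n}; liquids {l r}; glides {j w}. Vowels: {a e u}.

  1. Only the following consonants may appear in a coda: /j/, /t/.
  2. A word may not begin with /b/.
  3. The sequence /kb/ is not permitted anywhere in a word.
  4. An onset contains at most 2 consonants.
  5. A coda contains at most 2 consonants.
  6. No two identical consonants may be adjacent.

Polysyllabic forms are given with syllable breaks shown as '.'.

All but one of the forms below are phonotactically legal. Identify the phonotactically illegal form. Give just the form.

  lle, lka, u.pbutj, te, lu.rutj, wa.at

lle — violates constraint 6: adjacent identical consonants /ll/ → phonotactically illegal
lka — σ1 onset /lk/ (2C), coda /∅/ ok → phonotactically legal
u.pbutj — σ1 onset /∅/, coda /∅/ ok; σ2 onset /pb/ (2C), coda /tj/ (2C) ok → phonotactically legal
te — σ1 onset /t/, coda /∅/ ok → phonotactically legal
lu.rutj — σ1 onset /l/, coda /∅/ ok; σ2 onset /r/, coda /tj/ (2C) ok → phonotactically legal
wa.at — σ1 onset /w/, coda /∅/ ok; σ2 onset /∅/, coda /t/ ok → phonotactically legal

lle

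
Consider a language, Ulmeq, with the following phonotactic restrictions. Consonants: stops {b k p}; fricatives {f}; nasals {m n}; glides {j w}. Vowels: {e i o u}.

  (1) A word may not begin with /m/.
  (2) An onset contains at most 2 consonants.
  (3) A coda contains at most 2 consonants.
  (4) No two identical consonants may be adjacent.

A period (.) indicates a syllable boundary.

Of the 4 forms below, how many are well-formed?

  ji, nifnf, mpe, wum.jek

ji — σ1 onset /j/, coda /∅/ ok → well-formed
nifnf — violates constraint 3: syllable 1 coda /fnf/ has 3 consonants (> 2) → ill-formed
mpe — violates constraint 1: word begins with /m/ → ill-formed
wum.jek — σ1 onset /w/, coda /m/ ok; σ2 onset /j/, coda /k/ ok → well-formed
Well-formed: ji, wum.jek → 2.

2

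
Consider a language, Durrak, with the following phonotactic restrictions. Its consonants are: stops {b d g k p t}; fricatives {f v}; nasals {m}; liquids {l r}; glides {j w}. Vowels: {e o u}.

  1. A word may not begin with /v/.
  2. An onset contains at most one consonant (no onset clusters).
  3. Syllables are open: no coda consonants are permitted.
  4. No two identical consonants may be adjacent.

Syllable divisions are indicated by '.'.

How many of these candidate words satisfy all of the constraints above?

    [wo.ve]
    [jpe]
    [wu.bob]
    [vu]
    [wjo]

1

[wo.ve] — σ1 onset /w/, coda /∅/ ok; σ2 onset /v/, coda /∅/ ok → licit
[jpe] — violates constraint 2: syllable 1 onset /jp/ has 2 consonants (> 1) → illicit
[wu.bob] — violates constraint 3: syllable 2 coda /b/ has 1 consonant (> 0) → illicit
[vu] — violates constraint 1: word begins with /v/ → illicit
[wjo] — violates constraint 2: syllable 1 onset /wj/ has 2 consonants (> 1) → illicit
Licit: [wo.ve] → 1.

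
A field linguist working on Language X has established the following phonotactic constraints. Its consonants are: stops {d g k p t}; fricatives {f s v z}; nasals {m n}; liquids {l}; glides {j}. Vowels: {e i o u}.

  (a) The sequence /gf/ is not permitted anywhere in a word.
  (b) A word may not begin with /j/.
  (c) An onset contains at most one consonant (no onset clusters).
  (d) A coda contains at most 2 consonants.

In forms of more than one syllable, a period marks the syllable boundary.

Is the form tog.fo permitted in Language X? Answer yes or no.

tog.fo — violates constraint (a): contains banned sequence /gf/ → not permitted

no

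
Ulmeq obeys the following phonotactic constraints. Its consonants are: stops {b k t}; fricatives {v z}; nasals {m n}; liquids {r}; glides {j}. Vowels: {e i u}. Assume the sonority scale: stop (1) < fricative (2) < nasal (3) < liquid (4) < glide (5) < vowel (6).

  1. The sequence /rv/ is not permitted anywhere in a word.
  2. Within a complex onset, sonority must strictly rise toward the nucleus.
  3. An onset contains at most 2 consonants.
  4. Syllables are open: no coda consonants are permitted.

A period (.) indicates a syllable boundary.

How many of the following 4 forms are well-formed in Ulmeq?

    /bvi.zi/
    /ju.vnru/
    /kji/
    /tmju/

2

/bvi.zi/ — σ1 onset /bv/ (1→2 rises), coda /∅/ ok; σ2 onset /z/, coda /∅/ ok → well-formed
/ju.vnru/ — violates constraint 3: syllable 2 onset /vnr/ has 3 consonants (> 2) → ill-formed
/kji/ — σ1 onset /kj/ (1→5 rises), coda /∅/ ok → well-formed
/tmju/ — violates constraint 3: syllable 1 onset /tmj/ has 3 consonants (> 2) → ill-formed
Well-formed: /bvi.zi/, /kji/ → 2.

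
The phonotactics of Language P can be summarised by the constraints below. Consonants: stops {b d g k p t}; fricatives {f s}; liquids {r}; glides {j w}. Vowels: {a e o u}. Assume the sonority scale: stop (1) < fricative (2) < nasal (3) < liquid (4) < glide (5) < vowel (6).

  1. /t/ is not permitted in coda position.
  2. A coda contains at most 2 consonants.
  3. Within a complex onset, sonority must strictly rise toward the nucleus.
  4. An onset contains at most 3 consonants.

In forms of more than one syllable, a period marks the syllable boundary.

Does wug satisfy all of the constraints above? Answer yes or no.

yes

wug — σ1 onset /w/, coda /g/ ok → well-formed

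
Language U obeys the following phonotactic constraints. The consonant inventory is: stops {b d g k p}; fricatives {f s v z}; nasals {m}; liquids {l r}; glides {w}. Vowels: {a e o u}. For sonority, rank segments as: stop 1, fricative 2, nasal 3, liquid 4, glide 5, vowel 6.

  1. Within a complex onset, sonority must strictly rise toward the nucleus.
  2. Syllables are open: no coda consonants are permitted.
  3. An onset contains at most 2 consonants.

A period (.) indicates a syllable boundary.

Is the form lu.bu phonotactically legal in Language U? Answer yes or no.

yes

lu.bu — σ1 onset /l/, coda /∅/ ok; σ2 onset /b/, coda /∅/ ok → phonotactically legal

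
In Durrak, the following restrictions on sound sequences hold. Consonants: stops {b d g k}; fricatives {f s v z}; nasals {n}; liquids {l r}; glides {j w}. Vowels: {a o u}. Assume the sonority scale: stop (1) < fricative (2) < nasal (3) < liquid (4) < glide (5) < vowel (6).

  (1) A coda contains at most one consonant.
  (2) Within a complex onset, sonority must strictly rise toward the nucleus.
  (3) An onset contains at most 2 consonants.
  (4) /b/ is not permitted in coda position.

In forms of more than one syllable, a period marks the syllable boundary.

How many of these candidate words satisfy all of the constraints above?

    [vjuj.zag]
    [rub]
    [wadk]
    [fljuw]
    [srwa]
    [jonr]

1

[vjuj.zag] — σ1 onset /vj/ (2→5 rises), coda /j/ ok; σ2 onset /z/, coda /g/ ok → phonotactically legal
[rub] — violates constraint 4: syllable 1 coda contains /b/ → phonotactically illegal
[wadk] — violates constraint 1: syllable 1 coda /dk/ has 2 consonants (> 1) → phonotactically illegal
[fljuw] — violates constraint 3: syllable 1 onset /flj/ has 3 consonants (> 2) → phonotactically illegal
[srwa] — violates constraint 3: syllable 1 onset /srw/ has 3 consonants (> 2) → phonotactically illegal
[jonr] — violates constraint 1: syllable 1 coda /nr/ has 2 consonants (> 1) → phonotactically illegal
Phonotactically legal: [vjuj.zag] → 1.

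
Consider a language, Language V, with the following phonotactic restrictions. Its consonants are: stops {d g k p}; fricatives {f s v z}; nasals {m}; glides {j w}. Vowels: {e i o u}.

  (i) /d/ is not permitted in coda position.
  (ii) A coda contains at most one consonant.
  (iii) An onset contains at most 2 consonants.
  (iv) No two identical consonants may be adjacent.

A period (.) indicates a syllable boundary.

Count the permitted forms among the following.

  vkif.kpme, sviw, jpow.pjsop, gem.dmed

1

vkif.kpme — violates constraint (iii): syllable 2 onset /kpm/ has 3 consonants (> 2) → not permitted
sviw — σ1 onset /sv/ (2C), coda /w/ ok → permitted
jpow.pjsop — violates constraint (iii): syllable 2 onset /pjs/ has 3 consonants (> 2) → not permitted
gem.dmed — violates constraint (i): syllable 2 coda contains /d/ → not permitted
Permitted: sviw → 1.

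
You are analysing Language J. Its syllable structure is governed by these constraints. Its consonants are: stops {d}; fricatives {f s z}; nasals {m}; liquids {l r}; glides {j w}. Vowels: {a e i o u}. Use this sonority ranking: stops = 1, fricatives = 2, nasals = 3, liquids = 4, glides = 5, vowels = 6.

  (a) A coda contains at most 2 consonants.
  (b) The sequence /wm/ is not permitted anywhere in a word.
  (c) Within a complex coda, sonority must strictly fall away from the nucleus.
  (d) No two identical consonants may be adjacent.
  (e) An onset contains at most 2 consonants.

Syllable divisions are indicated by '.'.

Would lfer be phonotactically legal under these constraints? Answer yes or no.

yes

lfer — σ1 onset /lf/ (2C), coda /r/ ok → phonotactically legal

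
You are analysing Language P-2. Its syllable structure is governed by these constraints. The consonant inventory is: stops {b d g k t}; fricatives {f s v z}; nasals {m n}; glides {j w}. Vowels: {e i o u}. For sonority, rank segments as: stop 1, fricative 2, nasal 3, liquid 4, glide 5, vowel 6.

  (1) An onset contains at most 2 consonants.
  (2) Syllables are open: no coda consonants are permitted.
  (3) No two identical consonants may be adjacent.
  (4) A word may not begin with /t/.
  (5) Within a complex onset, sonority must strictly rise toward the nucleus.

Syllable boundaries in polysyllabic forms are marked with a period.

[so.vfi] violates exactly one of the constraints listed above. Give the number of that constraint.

[so.vfi]: syllable 2 onset /vf/: /v/ (fricative, 2) → /f/ (fricative, 2) does not rise.
This is a violation of constraint 5: "Within a complex onset, sonority must strictly rise toward the nucleus."
The remaining constraints (1, 2, 3, 4) are satisfied.

5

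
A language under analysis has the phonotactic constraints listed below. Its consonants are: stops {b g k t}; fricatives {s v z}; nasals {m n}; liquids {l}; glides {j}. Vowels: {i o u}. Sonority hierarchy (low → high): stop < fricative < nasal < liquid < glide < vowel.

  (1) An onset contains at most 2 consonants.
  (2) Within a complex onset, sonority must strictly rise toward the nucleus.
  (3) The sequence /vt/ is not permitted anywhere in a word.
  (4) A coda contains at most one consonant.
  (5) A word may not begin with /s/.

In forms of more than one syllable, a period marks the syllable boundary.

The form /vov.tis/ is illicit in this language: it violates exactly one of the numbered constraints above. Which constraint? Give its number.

3

/vov.tis/: contains banned sequence /vt/.
This is a violation of constraint 3: "The sequence /vt/ is not permitted anywhere in a word."
The remaining constraints (1, 2, 4, 5) are satisfied.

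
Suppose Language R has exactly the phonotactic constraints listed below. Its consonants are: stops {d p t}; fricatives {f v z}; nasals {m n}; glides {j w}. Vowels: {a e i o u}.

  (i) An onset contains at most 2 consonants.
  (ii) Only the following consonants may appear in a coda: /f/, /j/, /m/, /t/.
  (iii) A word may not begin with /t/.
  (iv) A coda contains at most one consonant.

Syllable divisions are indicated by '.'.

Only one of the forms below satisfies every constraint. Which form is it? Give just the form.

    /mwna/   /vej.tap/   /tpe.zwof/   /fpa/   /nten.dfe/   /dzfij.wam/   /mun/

/fpa/

/mwna/ — violates constraint (i): syllable 1 onset /mwn/ has 3 consonants (> 2) → not permitted
/vej.tap/ — violates constraint (ii): syllable 2 coda contains /p/, which is not a licensed coda consonant → not permitted
/tpe.zwof/ — violates constraint (iii): word begins with /t/ → not permitted
/fpa/ — σ1 onset /fp/ (2C), coda /∅/ ok → permitted
/nten.dfe/ — violates constraint (ii): syllable 1 coda contains /n/, which is not a licensed coda consonant → not permitted
/dzfij.wam/ — violates constraint (i): syllable 1 onset /dzf/ has 3 consonants (> 2) → not permitted
/mun/ — violates constraint (ii): syllable 1 coda contains /n/, which is not a licensed coda consonant → not permitted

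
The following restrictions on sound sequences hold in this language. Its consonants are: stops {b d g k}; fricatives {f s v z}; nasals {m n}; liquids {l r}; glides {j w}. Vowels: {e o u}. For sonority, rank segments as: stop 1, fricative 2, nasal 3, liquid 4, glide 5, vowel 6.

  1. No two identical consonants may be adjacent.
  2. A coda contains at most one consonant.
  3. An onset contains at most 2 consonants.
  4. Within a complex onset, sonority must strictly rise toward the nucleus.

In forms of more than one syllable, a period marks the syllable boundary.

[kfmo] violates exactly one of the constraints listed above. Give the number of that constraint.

3

[kfmo]: syllable 1 onset /kfm/ has 3 consonants (> 2).
This is a violation of constraint 3: "An onset contains at most 2 consonants."
The remaining constraints (1, 2, 4) are satisfied.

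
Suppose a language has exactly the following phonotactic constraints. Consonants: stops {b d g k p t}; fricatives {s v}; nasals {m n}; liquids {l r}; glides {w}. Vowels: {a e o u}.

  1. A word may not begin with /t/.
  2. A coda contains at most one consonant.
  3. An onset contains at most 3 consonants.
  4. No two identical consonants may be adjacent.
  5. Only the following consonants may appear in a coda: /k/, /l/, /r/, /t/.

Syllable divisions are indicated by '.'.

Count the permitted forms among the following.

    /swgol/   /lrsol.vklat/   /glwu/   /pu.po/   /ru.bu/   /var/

/swgol/ — σ1 onset /swg/ (3C), coda /l/ ok → permitted
/lrsol.vklat/ — σ1 onset /lrs/ (3C), coda /l/ ok; σ2 onset /vkl/ (3C), coda /t/ ok → permitted
/glwu/ — σ1 onset /glw/ (3C), coda /∅/ ok → permitted
/pu.po/ — σ1 onset /p/, coda /∅/ ok; σ2 onset /p/, coda /∅/ ok → permitted
/ru.bu/ — σ1 onset /r/, coda /∅/ ok; σ2 onset /b/, coda /∅/ ok → permitted
/var/ — σ1 onset /v/, coda /r/ ok → permitted
Permitted: /swgol/, /lrsol.vklat/, /glwu/, /pu.po/, /ru.bu/, /var/ → 6.

6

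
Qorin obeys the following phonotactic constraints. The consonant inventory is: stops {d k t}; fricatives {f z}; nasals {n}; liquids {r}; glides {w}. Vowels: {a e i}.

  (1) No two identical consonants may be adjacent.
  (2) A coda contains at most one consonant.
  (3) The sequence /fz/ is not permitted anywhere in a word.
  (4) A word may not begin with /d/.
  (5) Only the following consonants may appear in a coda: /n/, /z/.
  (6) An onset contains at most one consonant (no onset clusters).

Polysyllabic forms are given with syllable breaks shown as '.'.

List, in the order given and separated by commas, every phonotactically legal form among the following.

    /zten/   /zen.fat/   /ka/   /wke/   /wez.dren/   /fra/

/zten/ — violates constraint 6: syllable 1 onset /zt/ has 2 consonants (> 1) → phonotactically illegal
/zen.fat/ — violates constraint 5: syllable 2 coda contains /t/, which is not a licensed coda consonant → phonotactically illegal
/ka/ — σ1 onset /k/, coda /∅/ ok → phonotactically legal
/wke/ — violates constraint 6: syllable 1 onset /wk/ has 2 consonants (> 1) → phonotactically illegal
/wez.dren/ — violates constraint 6: syllable 2 onset /dr/ has 2 consonants (> 1) → phonotactically illegal
/fra/ — violates constraint 6: syllable 1 onset /fr/ has 2 consonants (> 1) → phonotactically illegal

/ka/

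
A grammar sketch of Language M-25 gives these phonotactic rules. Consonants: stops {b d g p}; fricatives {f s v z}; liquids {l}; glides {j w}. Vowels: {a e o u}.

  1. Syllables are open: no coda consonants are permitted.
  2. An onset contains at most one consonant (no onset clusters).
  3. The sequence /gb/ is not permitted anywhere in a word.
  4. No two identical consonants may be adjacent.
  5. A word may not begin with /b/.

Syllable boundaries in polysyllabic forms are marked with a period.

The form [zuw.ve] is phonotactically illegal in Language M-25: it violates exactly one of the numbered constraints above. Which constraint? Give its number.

1

[zuw.ve]: syllable 1 coda /w/ has 1 consonant (> 0).
This is a violation of constraint 1: "Syllables are open: no coda consonants are permitted."
The remaining constraints (2, 3, 4, 5) are satisfied.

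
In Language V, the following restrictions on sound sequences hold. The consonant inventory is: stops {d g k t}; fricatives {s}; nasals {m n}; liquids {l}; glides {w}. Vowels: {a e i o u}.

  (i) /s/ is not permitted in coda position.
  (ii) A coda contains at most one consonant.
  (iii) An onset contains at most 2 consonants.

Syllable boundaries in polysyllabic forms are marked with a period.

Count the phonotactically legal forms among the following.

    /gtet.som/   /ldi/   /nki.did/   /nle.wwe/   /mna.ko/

/gtet.som/ — σ1 onset /gt/ (2C), coda /t/ ok; σ2 onset /s/, coda /m/ ok → phonotactically legal
/ldi/ — σ1 onset /ld/ (2C), coda /∅/ ok → phonotactically legal
/nki.did/ — σ1 onset /nk/ (2C), coda /∅/ ok; σ2 onset /d/, coda /d/ ok → phonotactically legal
/nle.wwe/ — σ1 onset /nl/ (2C), coda /∅/ ok; σ2 onset /ww/ (2C), coda /∅/ ok → phonotactically legal
/mna.ko/ — σ1 onset /mn/ (2C), coda /∅/ ok; σ2 onset /k/, coda /∅/ ok → phonotactically legal
Phonotactically legal: /gtet.som/, /ldi/, /nki.did/, /nle.wwe/, /mna.ko/ → 5.

5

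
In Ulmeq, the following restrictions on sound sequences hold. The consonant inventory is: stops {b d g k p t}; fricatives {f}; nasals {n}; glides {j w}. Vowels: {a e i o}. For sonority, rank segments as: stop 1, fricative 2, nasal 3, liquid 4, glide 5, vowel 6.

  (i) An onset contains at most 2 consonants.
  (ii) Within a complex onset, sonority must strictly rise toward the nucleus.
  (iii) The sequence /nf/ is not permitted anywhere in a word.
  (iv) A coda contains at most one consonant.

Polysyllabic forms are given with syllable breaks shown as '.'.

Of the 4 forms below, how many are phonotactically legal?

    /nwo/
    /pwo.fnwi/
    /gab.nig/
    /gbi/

/nwo/ — σ1 onset /nw/ (3→5 rises), coda /∅/ ok → phonotactically legal
/pwo.fnwi/ — violates constraint (i): syllable 2 onset /fnw/ has 3 consonants (> 2) → phonotactically illegal
/gab.nig/ — σ1 onset /g/, coda /b/ ok; σ2 onset /n/, coda /g/ ok → phonotactically legal
/gbi/ — violates constraint (ii): syllable 1 onset /gb/: /g/ (stop, 1) → /b/ (stop, 1) does not rise → phonotactically illegal
Phonotactically legal: /nwo/, /gab.nig/ → 2.

2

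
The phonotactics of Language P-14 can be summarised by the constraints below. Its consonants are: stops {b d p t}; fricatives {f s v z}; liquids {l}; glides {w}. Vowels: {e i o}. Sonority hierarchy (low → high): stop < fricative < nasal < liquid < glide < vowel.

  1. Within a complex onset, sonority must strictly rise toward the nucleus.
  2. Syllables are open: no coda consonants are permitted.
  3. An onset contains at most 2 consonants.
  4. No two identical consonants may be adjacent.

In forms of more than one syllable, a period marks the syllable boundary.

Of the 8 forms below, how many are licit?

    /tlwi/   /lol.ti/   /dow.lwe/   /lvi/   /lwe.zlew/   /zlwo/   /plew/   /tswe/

0

/tlwi/ — violates constraint 3: syllable 1 onset /tlw/ has 3 consonants (> 2) → illicit
/lol.ti/ — violates constraint 2: syllable 1 coda /l/ has 1 consonant (> 0) → illicit
/dow.lwe/ — violates constraint 2: syllable 1 coda /w/ has 1 consonant (> 0) → illicit
/lvi/ — violates constraint 1: syllable 1 onset /lv/: /l/ (liquid, 4) → /v/ (fricative, 2) does not rise → illicit
/lwe.zlew/ — violates constraint 2: syllable 2 coda /w/ has 1 consonant (> 0) → illicit
/zlwo/ — violates constraint 3: syllable 1 onset /zlw/ has 3 consonants (> 2) → illicit
/plew/ — violates constraint 2: syllable 1 coda /w/ has 1 consonant (> 0) → illicit
/tswe/ — violates constraint 3: syllable 1 onset /tsw/ has 3 consonants (> 2) → illicit
No form is licit → 0.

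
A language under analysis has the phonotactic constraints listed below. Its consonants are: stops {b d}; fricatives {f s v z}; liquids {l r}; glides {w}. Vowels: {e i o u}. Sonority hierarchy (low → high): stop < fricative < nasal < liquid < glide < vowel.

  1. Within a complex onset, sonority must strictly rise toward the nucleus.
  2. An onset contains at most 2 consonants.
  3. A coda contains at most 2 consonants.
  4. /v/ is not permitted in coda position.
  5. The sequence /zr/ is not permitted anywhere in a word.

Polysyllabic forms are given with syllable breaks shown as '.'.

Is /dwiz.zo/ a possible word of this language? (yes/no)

/dwiz.zo/ — σ1 onset /dw/ (1→5 rises), coda /z/ ok; σ2 onset /z/, coda /∅/ ok → licit

yes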